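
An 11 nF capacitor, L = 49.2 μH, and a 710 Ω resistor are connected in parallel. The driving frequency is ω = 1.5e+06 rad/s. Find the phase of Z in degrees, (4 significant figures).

X_L = ωL = 73.80 Ω
X_C = 1/(ωC) = 60.61 Ω
Parallel: admittances add. Y = 1/R + 1/(jωL) + jωC
Y = (0.001408 + j0.002950) S
|Y| = 0.003269 S → |Z| = 1/|Y| = 305.9 Ω, ∠Z = −∠Y = -64.48°

-64.48°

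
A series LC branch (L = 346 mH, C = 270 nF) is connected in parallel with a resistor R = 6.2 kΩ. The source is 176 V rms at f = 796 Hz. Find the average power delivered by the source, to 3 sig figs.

ω = 2πf = 5001 rad/s
X_L = ωL = 1730 Ω
X_C = 1/(ωC) = 741 Ω
Branch 1: Z₁ = R = 6200 Ω
Branch 2 (series LC): Z₂ = j(X_L − X_C) = j990 Ω
Parallel: Z = Z₁Z₂/(Z₁+Z₂), |Z| = 978 Ω, ∠Z = 80.9°
I = V/|Z| = 180 mA
P = VI cos φ = 176 × 0.180 × cos(80.9°) = 5.00 W

5.00 W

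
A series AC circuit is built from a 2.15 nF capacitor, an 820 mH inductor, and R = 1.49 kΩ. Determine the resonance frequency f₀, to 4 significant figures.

3.790 kHz

ω₀ = 1/√(LC) = 1/√(0.82 × 2.15e-09) = 23820 rad/s
f₀ = ω₀/(2π) = 3.790 kHz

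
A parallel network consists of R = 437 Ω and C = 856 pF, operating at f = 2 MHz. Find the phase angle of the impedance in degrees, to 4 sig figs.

ω = 2πf = 1.257e+07 rad/s
X_C = 1/(ωC) = 92.96 Ω
Parallel: admittances add. Y = 1/R + jωC
Y = (0.002288 + j0.01076) S
|Y| = 0.01100 S → |Z| = 1/|Y| = 90.93 Ω, ∠Z = −∠Y = -77.99°

-77.99°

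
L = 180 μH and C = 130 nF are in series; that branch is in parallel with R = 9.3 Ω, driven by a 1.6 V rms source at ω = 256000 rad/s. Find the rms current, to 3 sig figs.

X_L = ωL = 46.1 Ω
X_C = 1/(ωC) = 30.0 Ω
Branch 1: Z₁ = R = 9.30 Ω
Branch 2 (series LC): Z₂ = j(X_L − X_C) = j16.0 Ω
Parallel: Z = Z₁Z₂/(Z₁+Z₂), |Z| = 8.04 Ω, ∠Z = 30.1°
I = V/|Z| = 1.6/8.04 = 199 mA

199 mA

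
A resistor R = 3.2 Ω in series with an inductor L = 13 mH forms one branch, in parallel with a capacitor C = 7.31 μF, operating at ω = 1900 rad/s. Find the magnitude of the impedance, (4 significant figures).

37.83 Ω

X_L = ωL = 24.70 Ω
X_C = 1/(ωC) = 72.00 Ω
Branch 1 (R+jX_L): Z₁ = 3.200 + j24.70 Ω, |Z₁| = 24.91 Ω
Branch 2 (−jX_C): Z₂ = −j72.00 Ω
Parallel: Z = Z₁Z₂/(Z₁+Z₂), |Z| = 37.83 Ω, ∠Z = 78.75°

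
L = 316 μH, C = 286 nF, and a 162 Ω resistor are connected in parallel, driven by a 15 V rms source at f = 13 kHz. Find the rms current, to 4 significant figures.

ω = 2πf = 81680 rad/s
X_L = ωL = 25.81 Ω
X_C = 1/(ωC) = 42.81 Ω
Parallel: admittances add. Y = 1/R + 1/(jωL) + jωC
Y = (0.006173 − j0.01538) S
|Y| = 0.01657 S → |Z| = 1/|Y| = 60.33 Ω, ∠Z = −∠Y = 68.13°
I = V/|Z| = 15/60.33 = 248.6 mA

248.6 mA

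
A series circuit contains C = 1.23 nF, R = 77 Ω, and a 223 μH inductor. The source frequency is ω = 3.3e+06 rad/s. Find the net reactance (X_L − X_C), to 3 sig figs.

490 Ω

X_L = ωL = 736 Ω
X_C = 1/(ωC) = 246 Ω
X = 736 − 246 = 490 Ω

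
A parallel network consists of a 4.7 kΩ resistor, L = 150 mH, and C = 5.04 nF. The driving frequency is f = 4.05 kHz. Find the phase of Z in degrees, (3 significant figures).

ω = 2πf = 25450 rad/s
X_L = ωL = 3820 Ω
X_C = 1/(ωC) = 7800 Ω
Parallel: admittances add. Y = 1/R + 1/(jωL) + jωC
Y = (0.000213 − j0.000134) S
|Y| = 0.000251 S → |Z| = 1/|Y| = 3980 Ω, ∠Z = −∠Y = 32.2°

32.2°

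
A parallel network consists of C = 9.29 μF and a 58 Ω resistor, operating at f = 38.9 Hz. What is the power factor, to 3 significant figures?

ω = 2πf = 244.4 rad/s
X_C = 1/(ωC) = 440 Ω
Parallel: admittances add. Y = 1/R + jωC
Y = (0.0172 + j0.00227) S
|Y| = 0.0174 S → |Z| = 1/|Y| = 57.5 Ω, ∠Z = −∠Y = -7.50°
cos φ = cos(-7.50°) = 0.991

0.991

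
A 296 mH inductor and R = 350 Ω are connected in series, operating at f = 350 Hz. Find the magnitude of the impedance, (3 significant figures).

739 Ω

ω = 2πf = 2199 rad/s
X_L = ωL = 651 Ω
Z = 350 + j651 Ω
|Z| = √(350² + 651²) = 739 Ω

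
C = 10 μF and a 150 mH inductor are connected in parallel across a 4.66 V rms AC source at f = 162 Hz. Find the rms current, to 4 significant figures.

16.91 mA

ω = 2πf = 1018 rad/s
X_L = ωL = 152.7 Ω
X_C = 1/(ωC) = 98.24 Ω
Parallel: admittances add. Y = 1/(jωL) + jωC
Y = (0 + j0.003629) S
|Y| = 0.003629 S → |Z| = 1/|Y| = 275.5 Ω, ∠Z = −∠Y = -90.00°
I = V/|Z| = 4.66/275.5 = 16.91 mA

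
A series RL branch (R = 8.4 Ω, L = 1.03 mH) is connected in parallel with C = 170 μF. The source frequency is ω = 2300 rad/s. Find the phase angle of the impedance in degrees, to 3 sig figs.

-73.0°

X_L = ωL = 2.37 Ω
X_C = 1/(ωC) = 2.56 Ω
Branch 1 (R+jX_L): Z₁ = 8.40 + j2.37 Ω, |Z₁| = 8.73 Ω
Branch 2 (−jX_C): Z₂ = −j2.56 Ω
Parallel: Z = Z₁Z₂/(Z₁+Z₂), |Z| = 2.66 Ω, ∠Z = -73.0°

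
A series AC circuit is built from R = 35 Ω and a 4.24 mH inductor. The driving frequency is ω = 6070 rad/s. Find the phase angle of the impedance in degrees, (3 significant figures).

36.3°

X_L = ωL = 25.7 Ω
Z = 35.0 + j25.7 Ω
|Z| = √(35.0² + 25.7²) = 43.4 Ω
∠Z = arctan(25.7/35.0) = 36.3°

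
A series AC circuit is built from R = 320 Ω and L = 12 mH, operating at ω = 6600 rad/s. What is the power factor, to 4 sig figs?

0.9707

X_L = ωL = 79.20 Ω
Z = 320.0 + j79.20 Ω
|Z| = √(320.0² + 79.20²) = 329.7 Ω
∠Z = arctan(79.20/320.0) = 13.90°
cos φ = cos(13.90°) = 0.9707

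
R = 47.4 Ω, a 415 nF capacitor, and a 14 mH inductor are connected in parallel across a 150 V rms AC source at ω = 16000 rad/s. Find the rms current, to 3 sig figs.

3.18 A

X_L = ωL = 224 Ω
X_C = 1/(ωC) = 151 Ω
Parallel: admittances add. Y = 1/R + 1/(jωL) + jωC
Y = (0.0211 + j0.00218) S
|Y| = 0.0212 S → |Z| = 1/|Y| = 47.1 Ω, ∠Z = −∠Y = -5.89°
I = V/|Z| = 150/47.1 = 3.18 A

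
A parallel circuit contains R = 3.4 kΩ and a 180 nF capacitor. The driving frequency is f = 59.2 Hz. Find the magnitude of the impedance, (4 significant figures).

ω = 2πf = 372.0 rad/s
X_C = 1/(ωC) = 14940 Ω
Parallel: admittances add. Y = 1/R + jωC
Y = (0.0002941 + j6.695e-05) S
|Y| = 0.0003016 S → |Z| = 1/|Y| = 3315 Ω, ∠Z = −∠Y = -12.82°

3315 Ω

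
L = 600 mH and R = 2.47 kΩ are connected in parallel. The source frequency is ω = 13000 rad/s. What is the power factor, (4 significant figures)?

X_L = ωL = 7800 Ω
Parallel: admittances add. Y = 1/R + 1/(jωL)
Y = (0.0004049 − j0.0001282) S
|Y| = 0.0004247 S → |Z| = 1/|Y| = 2355 Ω, ∠Z = −∠Y = 17.57°
cos φ = cos(17.57°) = 0.9533

0.9533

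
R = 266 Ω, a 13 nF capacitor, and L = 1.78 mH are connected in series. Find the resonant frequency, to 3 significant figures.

ω₀ = 1/√(LC) = 1/√(0.00178 × 1.3e-08) = 207900 rad/s
f₀ = ω₀/(2π) = 33.1 kHz

33.1 kHz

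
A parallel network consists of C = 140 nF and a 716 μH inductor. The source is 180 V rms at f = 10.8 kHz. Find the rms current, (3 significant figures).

1.99 A

ω = 2πf = 67860 rad/s
X_L = ωL = 48.6 Ω
X_C = 1/(ωC) = 105 Ω
Parallel: admittances add. Y = 1/(jωL) + jωC
Y = (0 − j0.0111) S
|Y| = 0.0111 S → |Z| = 1/|Y| = 90.2 Ω, ∠Z = −∠Y = 90.0°
I = V/|Z| = 180/90.2 = 1.99 A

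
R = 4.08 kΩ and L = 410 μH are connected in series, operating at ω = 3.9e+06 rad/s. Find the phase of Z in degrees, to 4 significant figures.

X_L = ωL = 1599 Ω
Z = 4080 + j1599 Ω
|Z| = √(4080² + 1599²) = 4382 Ω
∠Z = arctan(1599/4080) = 21.40°

21.40°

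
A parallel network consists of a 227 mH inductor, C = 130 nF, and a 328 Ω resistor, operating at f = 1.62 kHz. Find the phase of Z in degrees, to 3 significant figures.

ω = 2πf = 10180 rad/s
X_L = ωL = 2310 Ω
X_C = 1/(ωC) = 756 Ω
Parallel: admittances add. Y = 1/R + 1/(jωL) + jωC
Y = (0.00305 + j0.000890) S
|Y| = 0.00318 S → |Z| = 1/|Y| = 315 Ω, ∠Z = −∠Y = -16.3°

-16.3°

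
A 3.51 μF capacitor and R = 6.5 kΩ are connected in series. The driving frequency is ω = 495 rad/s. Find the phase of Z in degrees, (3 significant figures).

-5.06°

X_C = 1/(ωC) = 576 Ω
Z = 6500 − j576 Ω
|Z| = √(6500² + 576²) = 6530 Ω
∠Z = arctan(-576/6500) = -5.06°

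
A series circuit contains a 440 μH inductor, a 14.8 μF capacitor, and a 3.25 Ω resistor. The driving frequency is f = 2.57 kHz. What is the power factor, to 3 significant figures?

0.744

ω = 2πf = 16150 rad/s
X_L = ωL = 7.11 Ω
X_C = 1/(ωC) = 4.18 Ω
Net reactance X = X_L − X_C = 2.92 Ω
Z = 3.25 + j2.92 Ω
|Z| = √(3.25² + 2.92²) = 4.37 Ω
∠Z = arctan(2.92/3.25) = 41.9°
cos φ = cos(41.9°) = 0.744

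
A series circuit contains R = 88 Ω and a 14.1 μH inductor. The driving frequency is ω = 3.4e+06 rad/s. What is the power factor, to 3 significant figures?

X_L = ωL = 47.9 Ω
Z = 88.0 + j47.9 Ω
|Z| = √(88.0² + 47.9²) = 100 Ω
∠Z = arctan(47.9/88.0) = 28.6°
cos φ = cos(28.6°) = 0.878

0.878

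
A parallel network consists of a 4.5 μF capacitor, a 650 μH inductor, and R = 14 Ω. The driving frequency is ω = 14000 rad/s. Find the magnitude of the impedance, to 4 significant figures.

11.70 Ω

X_L = ωL = 9.100 Ω
X_C = 1/(ωC) = 15.87 Ω
Parallel: admittances add. Y = 1/R + 1/(jωL) + jωC
Y = (0.07143 − j0.04689) S
|Y| = 0.08544 S → |Z| = 1/|Y| = 11.70 Ω, ∠Z = −∠Y = 33.28°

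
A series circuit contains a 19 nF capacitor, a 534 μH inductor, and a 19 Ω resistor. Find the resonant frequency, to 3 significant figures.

50.0 kHz

ω₀ = 1/√(LC) = 1/√(0.000534 × 1.9e-08) = 313900 rad/s
f₀ = ω₀/(2π) = 50.0 kHz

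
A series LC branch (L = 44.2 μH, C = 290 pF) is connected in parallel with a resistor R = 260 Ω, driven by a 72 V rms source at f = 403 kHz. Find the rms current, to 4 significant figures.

282.9 mA

ω = 2πf = 2.532e+06 rad/s
X_L = ωL = 111.9 Ω
X_C = 1/(ωC) = 1362 Ω
Branch 1: Z₁ = R = 260.0 Ω
Branch 2 (series LC): Z₂ = j(X_L − X_C) = −j1250 Ω
Parallel: Z = Z₁Z₂/(Z₁+Z₂), |Z| = 254.6 Ω, ∠Z = -11.75°
I = V/|Z| = 72/254.6 = 282.9 mA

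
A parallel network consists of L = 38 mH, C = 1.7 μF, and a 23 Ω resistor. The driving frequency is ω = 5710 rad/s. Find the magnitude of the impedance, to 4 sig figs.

X_L = ωL = 217.0 Ω
X_C = 1/(ωC) = 103.0 Ω
Parallel: admittances add. Y = 1/R + 1/(jωL) + jωC
Y = (0.04348 + j0.005098) S
|Y| = 0.04378 S → |Z| = 1/|Y| = 22.84 Ω, ∠Z = −∠Y = -6.688°

22.84 Ω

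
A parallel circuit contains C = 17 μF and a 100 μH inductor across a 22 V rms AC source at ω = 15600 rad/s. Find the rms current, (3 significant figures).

8.27 A

X_L = ωL = 1.56 Ω
X_C = 1/(ωC) = 3.77 Ω
Parallel: admittances add. Y = 1/(jωL) + jωC
Y = (0 − j0.376) S
|Y| = 0.376 S → |Z| = 1/|Y| = 2.66 Ω, ∠Z = −∠Y = 90.0°
I = V/|Z| = 22/2.66 = 8.27 A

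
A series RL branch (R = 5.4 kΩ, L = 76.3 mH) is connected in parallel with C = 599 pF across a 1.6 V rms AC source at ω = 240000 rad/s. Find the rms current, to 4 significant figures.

X_L = ωL = 18310 Ω
X_C = 1/(ωC) = 6956 Ω
Branch 1 (R+jX_L): Z₁ = 5400 + j18310 Ω, |Z₁| = 19090 Ω
Branch 2 (−jX_C): Z₂ = −j6956 Ω
Parallel: Z = Z₁Z₂/(Z₁+Z₂), |Z| = 10560 Ω, ∠Z = -81.00°
I = V/|Z| = 1.6/10560 = 151.5 μA

151.5 μA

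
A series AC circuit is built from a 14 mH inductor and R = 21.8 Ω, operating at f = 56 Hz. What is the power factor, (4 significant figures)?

0.9754

ω = 2πf = 351.9 rad/s
X_L = ωL = 4.926 Ω
Z = 21.80 + j4.926 Ω
|Z| = √(21.80² + 4.926²) = 22.35 Ω
∠Z = arctan(4.926/21.80) = 12.73°
cos φ = cos(12.73°) = 0.9754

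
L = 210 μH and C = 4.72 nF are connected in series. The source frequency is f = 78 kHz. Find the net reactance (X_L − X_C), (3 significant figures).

ω = 2πf = 490100 rad/s
X_L = ωL = 103 Ω
X_C = 1/(ωC) = 432 Ω
X = 103 − 432 = -329 Ω

-329 Ω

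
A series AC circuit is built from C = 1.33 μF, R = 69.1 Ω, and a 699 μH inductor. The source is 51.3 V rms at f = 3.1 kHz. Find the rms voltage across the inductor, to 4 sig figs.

ω = 2πf = 19480 rad/s
X_L = ωL = 13.62 Ω
X_C = 1/(ωC) = 38.60 Ω
Net reactance X = X_L − X_C = -24.99 Ω
Z = 69.10 − j24.99 Ω
|Z| = √(69.10² + 24.99²) = 73.48 Ω
I = V/|Z| = 698.2 mA
V_L = I·|Z_L| = 0.6982 × 13.62 = 9.505 V

9.505 V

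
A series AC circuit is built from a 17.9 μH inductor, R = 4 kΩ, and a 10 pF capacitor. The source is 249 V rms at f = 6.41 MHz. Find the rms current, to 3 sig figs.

ω = 2πf = 4.028e+07 rad/s
X_L = ωL = 721 Ω
X_C = 1/(ωC) = 2480 Ω
Net reactance X = X_L − X_C = -1760 Ω
Z = 4000 − j1760 Ω
|Z| = √(4000² + 1760²) = 4370 Ω
I = V/|Z| = 249/4370 = 57.0 mA

57.0 mA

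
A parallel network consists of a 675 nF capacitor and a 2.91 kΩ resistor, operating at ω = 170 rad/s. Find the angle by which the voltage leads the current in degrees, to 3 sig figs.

-18.5°

X_C = 1/(ωC) = 8710 Ω
Parallel: admittances add. Y = 1/R + jωC
Y = (0.000344 + j0.000115) S
|Y| = 0.000362 S → |Z| = 1/|Y| = 2760 Ω, ∠Z = −∠Y = -18.5°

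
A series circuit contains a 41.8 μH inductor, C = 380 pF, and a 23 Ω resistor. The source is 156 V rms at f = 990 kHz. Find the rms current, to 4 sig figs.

ω = 2πf = 6.22e+06 rad/s
X_L = ωL = 260.0 Ω
X_C = 1/(ωC) = 423.1 Ω
Net reactance X = X_L − X_C = -163.0 Ω
Z = 23.00 − j163.0 Ω
|Z| = √(23.00² + 163.0²) = 164.7 Ω
I = V/|Z| = 156/164.7 = 947.4 mA

947.4 mA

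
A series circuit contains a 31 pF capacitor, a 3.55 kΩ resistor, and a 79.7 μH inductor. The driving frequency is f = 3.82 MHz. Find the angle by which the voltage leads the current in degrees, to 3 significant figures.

9.11°

ω = 2πf = 2.4e+07 rad/s
X_L = ωL = 1910 Ω
X_C = 1/(ωC) = 1340 Ω
Net reactance X = X_L − X_C = 569 Ω
Z = 3550 + j569 Ω
|Z| = √(3550² + 569²) = 3600 Ω
∠Z = arctan(569/3550) = 9.11°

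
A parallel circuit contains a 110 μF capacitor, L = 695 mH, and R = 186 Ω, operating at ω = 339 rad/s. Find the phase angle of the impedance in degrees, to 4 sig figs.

X_L = ωL = 235.6 Ω
X_C = 1/(ωC) = 26.82 Ω
Parallel: admittances add. Y = 1/R + 1/(jωL) + jωC
Y = (0.005376 + j0.03305) S
|Y| = 0.03348 S → |Z| = 1/|Y| = 29.87 Ω, ∠Z = −∠Y = -80.76°

-80.76°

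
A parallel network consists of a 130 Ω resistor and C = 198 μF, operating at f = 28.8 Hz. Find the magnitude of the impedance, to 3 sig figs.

ω = 2πf = 181.0 rad/s
X_C = 1/(ωC) = 27.9 Ω
Parallel: admittances add. Y = 1/R + jωC
Y = (0.00769 + j0.0358) S
|Y| = 0.0366 S → |Z| = 1/|Y| = 27.3 Ω, ∠Z = −∠Y = -77.9°

27.3 Ω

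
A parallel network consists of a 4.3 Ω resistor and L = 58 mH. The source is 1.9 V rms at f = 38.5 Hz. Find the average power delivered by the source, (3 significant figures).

840 mW

ω = 2πf = 241.9 rad/s
X_L = ωL = 14.0 Ω
Parallel: admittances add. Y = 1/R + 1/(jωL)
Y = (0.233 − j0.0713) S
|Y| = 0.243 S → |Z| = 1/|Y| = 4.11 Ω, ∠Z = −∠Y = 17.0°
I = V/|Z| = 462 mA
P = VI cos φ = 1.9 × 0.462 × cos(17.0°) = 840 mW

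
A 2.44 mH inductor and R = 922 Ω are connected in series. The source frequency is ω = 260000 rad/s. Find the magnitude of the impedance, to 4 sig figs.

1119 Ω

X_L = ωL = 634.4 Ω
Z = 922.0 + j634.4 Ω
|Z| = √(922.0² + 634.4²) = 1119 Ω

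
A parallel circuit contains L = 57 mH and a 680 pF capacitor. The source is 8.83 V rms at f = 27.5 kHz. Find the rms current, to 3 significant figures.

ω = 2πf = 172800 rad/s
X_L = ωL = 9850 Ω
X_C = 1/(ωC) = 8510 Ω
Parallel: admittances add. Y = 1/(jωL) + jωC
Y = (0 + j1.6e-05) S
|Y| = 1.6e-05 S → |Z| = 1/|Y| = 62700 Ω, ∠Z = −∠Y = -90.0°
I = V/|Z| = 8.83/62700 = 141 μA

141 μA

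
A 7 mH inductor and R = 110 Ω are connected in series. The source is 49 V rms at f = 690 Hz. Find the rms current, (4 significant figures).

429.4 mA

ω = 2πf = 4335 rad/s
X_L = ωL = 30.35 Ω
Z = 110.0 + j30.35 Ω
|Z| = √(110.0² + 30.35²) = 114.1 Ω
I = V/|Z| = 49/114.1 = 429.4 mA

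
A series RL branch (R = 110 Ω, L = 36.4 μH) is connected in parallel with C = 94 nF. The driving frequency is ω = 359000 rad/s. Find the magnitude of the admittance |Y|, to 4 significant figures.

X_L = ωL = 13.07 Ω
X_C = 1/(ωC) = 29.63 Ω
Branch 1 (R+jX_L): Z₁ = 110.0 + j13.07 Ω, |Z₁| = 110.8 Ω
Branch 2 (−jX_C): Z₂ = −j29.63 Ω
Parallel: Z = Z₁Z₂/(Z₁+Z₂), |Z| = 29.51 Ω, ∠Z = -74.66°
|Y| = 1/|Z| = 33.89 mS

33.89 mS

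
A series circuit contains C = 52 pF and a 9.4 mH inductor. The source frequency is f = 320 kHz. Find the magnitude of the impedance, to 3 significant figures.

9340 Ω

ω = 2πf = 2.011e+06 rad/s
X_L = ωL = 18900 Ω
X_C = 1/(ωC) = 9560 Ω
Net reactance X = X_L − X_C = 9340 Ω
Z = j9340 Ω
|Z| = √(0² + 9340²) = 9340 Ω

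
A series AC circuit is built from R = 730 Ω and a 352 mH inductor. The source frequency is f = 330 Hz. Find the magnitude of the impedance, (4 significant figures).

1032 Ω

ω = 2πf = 2073 rad/s
X_L = ωL = 729.9 Ω
Z = 730.0 + j729.9 Ω
|Z| = √(730.0² + 729.9²) = 1032 Ω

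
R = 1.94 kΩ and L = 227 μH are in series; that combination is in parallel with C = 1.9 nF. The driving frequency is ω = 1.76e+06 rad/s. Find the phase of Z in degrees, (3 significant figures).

-81.3°

X_L = ωL = 400 Ω
X_C = 1/(ωC) = 299 Ω
Branch 1 (R+jX_L): Z₁ = 1940 + j400 Ω, |Z₁| = 1980 Ω
Branch 2 (−jX_C): Z₂ = −j299 Ω
Parallel: Z = Z₁Z₂/(Z₁+Z₂), |Z| = 305 Ω, ∠Z = -81.3°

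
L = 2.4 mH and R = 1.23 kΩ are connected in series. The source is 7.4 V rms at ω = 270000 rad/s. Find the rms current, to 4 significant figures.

5.323 mA

X_L = ωL = 648.0 Ω
Z = 1230 + j648.0 Ω
|Z| = √(1230² + 648.0²) = 1390 Ω
I = V/|Z| = 7.4/1390 = 5.323 mA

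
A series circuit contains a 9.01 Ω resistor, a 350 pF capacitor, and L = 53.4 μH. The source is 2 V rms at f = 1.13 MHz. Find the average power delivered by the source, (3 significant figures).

57.9 mW

ω = 2πf = 7.1e+06 rad/s
X_L = ωL = 379 Ω
X_C = 1/(ωC) = 402 Ω
Net reactance X = X_L − X_C = -23.3 Ω
Z = 9.01 − j23.3 Ω
|Z| = √(9.01² + 23.3²) = 25.0 Ω
∠Z = arctan(-23.3/9.01) = -68.8°
I = V/|Z| = 80.1 mA
P = VI cos φ = 2 × 0.0801 × cos(-68.8°) = 57.9 mW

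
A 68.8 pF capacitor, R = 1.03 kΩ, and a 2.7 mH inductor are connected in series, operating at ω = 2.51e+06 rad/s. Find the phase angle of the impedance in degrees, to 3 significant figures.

43.8°

X_L = ωL = 6780 Ω
X_C = 1/(ωC) = 5790 Ω
Net reactance X = X_L − X_C = 986 Ω
Z = 1030 + j986 Ω
|Z| = √(1030² + 986²) = 1430 Ω
∠Z = arctan(986/1030) = 43.8°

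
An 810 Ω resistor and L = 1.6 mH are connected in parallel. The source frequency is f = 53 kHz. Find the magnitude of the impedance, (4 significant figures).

445.1 Ω

ω = 2πf = 333000 rad/s
X_L = ωL = 532.8 Ω
Parallel: admittances add. Y = 1/R + 1/(jωL)
Y = (0.001235 − j0.001877) S
|Y| = 0.002246 S → |Z| = 1/|Y| = 445.1 Ω, ∠Z = −∠Y = 56.66°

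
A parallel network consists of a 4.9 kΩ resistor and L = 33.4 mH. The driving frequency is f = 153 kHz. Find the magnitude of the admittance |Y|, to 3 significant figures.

ω = 2πf = 961300 rad/s
X_L = ωL = 32100 Ω
Parallel: admittances add. Y = 1/R + 1/(jωL)
Y = (0.000204 − j3.11e-05) S
|Y| = 0.000206 S → |Z| = 1/|Y| = 4840 Ω, ∠Z = −∠Y = 8.68°

206 μS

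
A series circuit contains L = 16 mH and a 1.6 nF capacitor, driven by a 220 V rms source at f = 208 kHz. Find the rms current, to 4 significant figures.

ω = 2πf = 1.307e+06 rad/s
X_L = ωL = 20910 Ω
X_C = 1/(ωC) = 478.2 Ω
Net reactance X = X_L − X_C = 20430 Ω
Z = j20430 Ω
|Z| = √(0² + 20430²) = 20430 Ω
I = V/|Z| = 220/20430 = 10.77 mA

10.77 mA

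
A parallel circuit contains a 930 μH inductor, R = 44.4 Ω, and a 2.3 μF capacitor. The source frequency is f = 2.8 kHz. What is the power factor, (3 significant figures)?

ω = 2πf = 17590 rad/s
X_L = ωL = 16.4 Ω
X_C = 1/(ωC) = 24.7 Ω
Parallel: admittances add. Y = 1/R + 1/(jωL) + jωC
Y = (0.0225 − j0.0207) S
|Y| = 0.0306 S → |Z| = 1/|Y| = 32.7 Ω, ∠Z = −∠Y = 42.5°
cos φ = cos(42.5°) = 0.737

0.737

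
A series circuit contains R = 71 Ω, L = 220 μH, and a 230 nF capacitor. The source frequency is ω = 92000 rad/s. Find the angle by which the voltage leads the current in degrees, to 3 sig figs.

-20.8°

X_L = ωL = 20.2 Ω
X_C = 1/(ωC) = 47.3 Ω
Net reactance X = X_L − X_C = -27.0 Ω
Z = 71.0 − j27.0 Ω
|Z| = √(71.0² + 27.0²) = 76.0 Ω
∠Z = arctan(-27.0/71.0) = -20.8°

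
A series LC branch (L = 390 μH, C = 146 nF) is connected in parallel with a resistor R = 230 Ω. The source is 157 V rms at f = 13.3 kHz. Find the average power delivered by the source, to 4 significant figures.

107.2 W

ω = 2πf = 83570 rad/s
X_L = ωL = 32.59 Ω
X_C = 1/(ωC) = 81.96 Ω
Branch 1: Z₁ = R = 230.0 Ω
Branch 2 (series LC): Z₂ = j(X_L − X_C) = −j49.37 Ω
Parallel: Z = Z₁Z₂/(Z₁+Z₂), |Z| = 48.27 Ω, ∠Z = -77.88°
I = V/|Z| = 3.252 A
P = VI cos φ = 157 × 3.252 × cos(-77.88°) = 107.2 W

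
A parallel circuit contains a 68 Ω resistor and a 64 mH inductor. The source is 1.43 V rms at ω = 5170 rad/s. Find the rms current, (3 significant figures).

21.5 mA

X_L = ωL = 331 Ω
Parallel: admittances add. Y = 1/R + 1/(jωL)
Y = (0.0147 − j0.00302) S
|Y| = 0.0150 S → |Z| = 1/|Y| = 66.6 Ω, ∠Z = −∠Y = 11.6°
I = V/|Z| = 1.43/66.6 = 21.5 mA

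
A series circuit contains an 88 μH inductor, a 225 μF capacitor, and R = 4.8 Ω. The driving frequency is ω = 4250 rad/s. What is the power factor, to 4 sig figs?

X_L = ωL = 0.3740 Ω
X_C = 1/(ωC) = 1.046 Ω
Net reactance X = X_L − X_C = -0.6718 Ω
Z = 4.800 − j0.6718 Ω
|Z| = √(4.800² + 0.6718²) = 4.847 Ω
∠Z = arctan(-0.6718/4.800) = -7.967°
cos φ = cos(-7.967°) = 0.9903

0.9903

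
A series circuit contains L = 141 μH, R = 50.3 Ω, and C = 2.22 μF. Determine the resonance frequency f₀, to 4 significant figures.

ω₀ = 1/√(LC) = 1/√(0.000141 × 2.22e-06) = 56520 rad/s
f₀ = ω₀/(2π) = 8.996 kHz

8.996 kHz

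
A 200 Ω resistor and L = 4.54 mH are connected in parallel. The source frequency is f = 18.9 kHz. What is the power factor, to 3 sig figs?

ω = 2πf = 118800 rad/s
X_L = ωL = 539 Ω
Parallel: admittances add. Y = 1/R + 1/(jωL)
Y = (0.00500 − j0.00185) S
|Y| = 0.00533 S → |Z| = 1/|Y| = 188 Ω, ∠Z = −∠Y = 20.4°
cos φ = cos(20.4°) = 0.938

0.938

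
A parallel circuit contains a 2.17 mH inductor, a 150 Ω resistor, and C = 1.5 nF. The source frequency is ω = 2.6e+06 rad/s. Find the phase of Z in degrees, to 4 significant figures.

X_L = ωL = 5642 Ω
X_C = 1/(ωC) = 256.4 Ω
Parallel: admittances add. Y = 1/R + 1/(jωL) + jωC
Y = (0.006667 + j0.003723) S
|Y| = 0.007636 S → |Z| = 1/|Y| = 131.0 Ω, ∠Z = −∠Y = -29.18°

-29.18°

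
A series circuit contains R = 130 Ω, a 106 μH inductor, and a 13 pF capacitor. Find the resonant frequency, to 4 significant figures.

ω₀ = 1/√(LC) = 1/√(0.000106 × 1.3e-11) = 2.694e+07 rad/s
f₀ = ω₀/(2π) = 4.287 MHz

4.287 MHz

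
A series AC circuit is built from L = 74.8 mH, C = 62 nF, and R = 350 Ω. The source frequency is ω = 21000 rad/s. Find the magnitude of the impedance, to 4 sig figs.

875.7 Ω

X_L = ωL = 1571 Ω
X_C = 1/(ωC) = 768.0 Ω
Net reactance X = X_L − X_C = 802.8 Ω
Z = 350.0 + j802.8 Ω
|Z| = √(350.0² + 802.8²) = 875.7 Ω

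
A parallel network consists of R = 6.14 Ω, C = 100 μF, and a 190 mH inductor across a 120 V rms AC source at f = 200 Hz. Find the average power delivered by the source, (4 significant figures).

ω = 2πf = 1257 rad/s
X_L = ωL = 238.8 Ω
X_C = 1/(ωC) = 7.958 Ω
Parallel: admittances add. Y = 1/R + 1/(jωL) + jωC
Y = (0.1629 + j0.1215) S
|Y| = 0.2032 S → |Z| = 1/|Y| = 4.922 Ω, ∠Z = −∠Y = -36.72°
I = V/|Z| = 24.38 A
P = VI cos φ = 120 × 24.38 × cos(-36.72°) = 2.345 kW

2.345 kW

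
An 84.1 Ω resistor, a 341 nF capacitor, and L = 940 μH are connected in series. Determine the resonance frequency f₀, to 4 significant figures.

ω₀ = 1/√(LC) = 1/√(0.00094 × 3.41e-07) = 55850 rad/s
f₀ = ω₀/(2π) = 8.890 kHz

8.890 kHz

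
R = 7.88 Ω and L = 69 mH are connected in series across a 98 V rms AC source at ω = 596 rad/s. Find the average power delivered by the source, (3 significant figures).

X_L = ωL = 41.1 Ω
Z = 7.88 + j41.1 Ω
|Z| = √(7.88² + 41.1²) = 41.9 Ω
∠Z = arctan(41.1/7.88) = 79.2°
I = V/|Z| = 2.34 A
P = VI cos φ = 98 × 2.34 × cos(79.2°) = 43.2 W

43.2 W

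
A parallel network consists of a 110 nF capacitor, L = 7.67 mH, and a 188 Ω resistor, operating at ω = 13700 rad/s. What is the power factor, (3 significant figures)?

X_L = ωL = 105 Ω
X_C = 1/(ωC) = 664 Ω
Parallel: admittances add. Y = 1/R + 1/(jωL) + jωC
Y = (0.00532 − j0.00801) S
|Y| = 0.00961 S → |Z| = 1/|Y| = 104 Ω, ∠Z = −∠Y = 56.4°
cos φ = cos(56.4°) = 0.553

0.553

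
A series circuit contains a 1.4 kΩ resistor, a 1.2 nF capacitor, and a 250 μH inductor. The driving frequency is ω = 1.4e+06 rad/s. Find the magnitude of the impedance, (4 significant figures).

1421 Ω

X_L = ωL = 350.0 Ω
X_C = 1/(ωC) = 595.2 Ω
Net reactance X = X_L − X_C = -245.2 Ω
Z = 1400 − j245.2 Ω
|Z| = √(1400² + 245.2²) = 1421 Ω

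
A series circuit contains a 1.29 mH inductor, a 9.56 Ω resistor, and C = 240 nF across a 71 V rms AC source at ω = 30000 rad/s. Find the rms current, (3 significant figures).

X_L = ωL = 38.7 Ω
X_C = 1/(ωC) = 139 Ω
Net reactance X = X_L − X_C = -100 Ω
Z = 9.56 − j100 Ω
|Z| = √(9.56² + 100²) = 101 Ω
I = V/|Z| = 71/101 = 705 mA

705 mA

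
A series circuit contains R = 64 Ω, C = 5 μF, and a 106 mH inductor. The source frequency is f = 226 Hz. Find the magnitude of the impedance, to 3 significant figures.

ω = 2πf = 1420 rad/s
X_L = ωL = 151 Ω
X_C = 1/(ωC) = 141 Ω
Net reactance X = X_L − X_C = 9.67 Ω
Z = 64.0 + j9.67 Ω
|Z| = √(64.0² + 9.67²) = 64.7 Ω

64.7 Ω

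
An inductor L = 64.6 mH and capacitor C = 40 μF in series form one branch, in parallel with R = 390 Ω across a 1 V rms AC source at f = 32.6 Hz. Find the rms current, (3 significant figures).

9.54 mA

ω = 2πf = 204.8 rad/s
X_L = ωL = 13.2 Ω
X_C = 1/(ωC) = 122 Ω
Branch 1: Z₁ = R = 390 Ω
Branch 2 (series LC): Z₂ = j(X_L − X_C) = −j109 Ω
Parallel: Z = Z₁Z₂/(Z₁+Z₂), |Z| = 105 Ω, ∠Z = -74.4°
I = V/|Z| = 1/105 = 9.54 mA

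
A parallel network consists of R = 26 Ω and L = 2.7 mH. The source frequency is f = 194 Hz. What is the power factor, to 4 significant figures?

ω = 2πf = 1219 rad/s
X_L = ωL = 3.291 Ω
Parallel: admittances add. Y = 1/R + 1/(jωL)
Y = (0.03846 − j0.3038) S
|Y| = 0.3063 S → |Z| = 1/|Y| = 3.265 Ω, ∠Z = −∠Y = 82.79°
cos φ = cos(82.79°) = 0.1256

0.1256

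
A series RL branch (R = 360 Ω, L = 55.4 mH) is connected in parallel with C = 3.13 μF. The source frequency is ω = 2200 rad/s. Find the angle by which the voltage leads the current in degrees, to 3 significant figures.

X_L = ωL = 122 Ω
X_C = 1/(ωC) = 145 Ω
Branch 1 (R+jX_L): Z₁ = 360 + j122 Ω, |Z₁| = 380 Ω
Branch 2 (−jX_C): Z₂ = −j145 Ω
Parallel: Z = Z₁Z₂/(Z₁+Z₂), |Z| = 153 Ω, ∠Z = -67.6°

-67.6°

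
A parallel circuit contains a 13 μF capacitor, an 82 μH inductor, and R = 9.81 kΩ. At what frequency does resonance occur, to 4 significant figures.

ω₀ = 1/√(LC) = 1/√(8.2e-05 × 1.3e-05) = 30630 rad/s
f₀ = ω₀/(2π) = 4.875 kHz

4.875 kHz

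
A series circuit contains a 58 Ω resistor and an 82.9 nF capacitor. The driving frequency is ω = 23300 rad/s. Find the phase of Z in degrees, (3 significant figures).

X_C = 1/(ωC) = 518 Ω
Z = 58.0 − j518 Ω
|Z| = √(58.0² + 518²) = 521 Ω
∠Z = arctan(-518/58.0) = -83.6°

-83.6°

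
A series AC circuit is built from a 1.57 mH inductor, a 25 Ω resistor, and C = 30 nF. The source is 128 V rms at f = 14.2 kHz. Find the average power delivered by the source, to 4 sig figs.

ω = 2πf = 89220 rad/s
X_L = ωL = 140.1 Ω
X_C = 1/(ωC) = 373.6 Ω
Net reactance X = X_L − X_C = -233.5 Ω
Z = 25.00 − j233.5 Ω
|Z| = √(25.00² + 233.5²) = 234.9 Ω
∠Z = arctan(-233.5/25.00) = -83.89°
I = V/|Z| = 545.0 mA
P = VI cos φ = 128 × 0.5450 × cos(-83.89°) = 7.426 W

7.426 W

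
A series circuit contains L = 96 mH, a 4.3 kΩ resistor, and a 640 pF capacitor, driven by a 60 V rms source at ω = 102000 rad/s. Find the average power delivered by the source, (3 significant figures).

316 mW

X_L = ωL = 9790 Ω
X_C = 1/(ωC) = 15300 Ω
Net reactance X = X_L − X_C = -5530 Ω
Z = 4300 − j5530 Ω
|Z| = √(4300² + 5530²) = 7000 Ω
∠Z = arctan(-5530/4300) = -52.1°
I = V/|Z| = 8.57 mA
P = VI cos φ = 60 × 0.00857 × cos(-52.1°) = 316 mW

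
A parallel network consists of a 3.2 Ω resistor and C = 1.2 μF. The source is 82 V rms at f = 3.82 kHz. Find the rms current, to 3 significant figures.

25.7 A

ω = 2πf = 24000 rad/s
X_C = 1/(ωC) = 34.7 Ω
Parallel: admittances add. Y = 1/R + jωC
Y = (0.312 + j0.0288) S
|Y| = 0.314 S → |Z| = 1/|Y| = 3.19 Ω, ∠Z = −∠Y = -5.27°
I = V/|Z| = 82/3.19 = 25.7 A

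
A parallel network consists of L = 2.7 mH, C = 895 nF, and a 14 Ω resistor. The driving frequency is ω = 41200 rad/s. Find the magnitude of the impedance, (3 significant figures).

X_L = ωL = 111 Ω
X_C = 1/(ωC) = 27.1 Ω
Parallel: admittances add. Y = 1/R + 1/(jωL) + jωC
Y = (0.0714 + j0.0279) S
|Y| = 0.0767 S → |Z| = 1/|Y| = 13.0 Ω, ∠Z = −∠Y = -21.3°

13.0 Ω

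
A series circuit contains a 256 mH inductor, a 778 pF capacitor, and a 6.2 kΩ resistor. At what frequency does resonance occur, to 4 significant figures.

11.28 kHz

ω₀ = 1/√(LC) = 1/√(0.256 × 7.78e-10) = 70860 rad/s
f₀ = ω₀/(2π) = 11.28 kHz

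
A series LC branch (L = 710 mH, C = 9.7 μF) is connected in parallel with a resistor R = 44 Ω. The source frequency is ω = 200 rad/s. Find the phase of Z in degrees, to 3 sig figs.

X_L = ωL = 142 Ω
X_C = 1/(ωC) = 515 Ω
Branch 1: Z₁ = R = 44.0 Ω
Branch 2 (series LC): Z₂ = j(X_L − X_C) = −j373 Ω
Parallel: Z = Z₁Z₂/(Z₁+Z₂), |Z| = 43.7 Ω, ∠Z = -6.72°

-6.72°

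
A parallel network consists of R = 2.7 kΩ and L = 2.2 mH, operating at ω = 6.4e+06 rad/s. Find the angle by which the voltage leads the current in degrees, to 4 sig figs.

10.86°

X_L = ωL = 14080 Ω
Parallel: admittances add. Y = 1/R + 1/(jωL)
Y = (0.0003704 − j7.102e-05) S
|Y| = 0.0003771 S → |Z| = 1/|Y| = 2652 Ω, ∠Z = −∠Y = 10.86°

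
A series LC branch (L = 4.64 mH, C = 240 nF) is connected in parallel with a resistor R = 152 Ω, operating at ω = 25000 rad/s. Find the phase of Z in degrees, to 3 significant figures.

X_L = ωL = 116 Ω
X_C = 1/(ωC) = 167 Ω
Branch 1: Z₁ = R = 152 Ω
Branch 2 (series LC): Z₂ = j(X_L − X_C) = −j50.7 Ω
Parallel: Z = Z₁Z₂/(Z₁+Z₂), |Z| = 48.1 Ω, ∠Z = -71.6°

-71.6°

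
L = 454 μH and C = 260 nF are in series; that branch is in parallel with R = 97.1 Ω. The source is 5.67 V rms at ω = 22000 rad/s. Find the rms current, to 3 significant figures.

67.8 mA

X_L = ωL = 9.99 Ω
X_C = 1/(ωC) = 175 Ω
Branch 1: Z₁ = R = 97.1 Ω
Branch 2 (series LC): Z₂ = j(X_L − X_C) = −j165 Ω
Parallel: Z = Z₁Z₂/(Z₁+Z₂), |Z| = 83.7 Ω, ∠Z = -30.5°
I = V/|Z| = 5.67/83.7 = 67.8 mA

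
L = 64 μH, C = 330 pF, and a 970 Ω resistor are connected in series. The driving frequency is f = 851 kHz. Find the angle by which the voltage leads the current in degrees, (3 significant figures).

ω = 2πf = 5.347e+06 rad/s
X_L = ωL = 342 Ω
X_C = 1/(ωC) = 567 Ω
Net reactance X = X_L − X_C = -225 Ω
Z = 970 − j225 Ω
|Z| = √(970² + 225²) = 996 Ω
∠Z = arctan(-225/970) = -13.0°

-13.0°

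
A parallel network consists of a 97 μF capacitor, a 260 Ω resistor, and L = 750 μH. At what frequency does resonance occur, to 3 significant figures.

590 Hz

ω₀ = 1/√(LC) = 1/√(0.00075 × 9.7e-05) = 3708 rad/s
f₀ = ω₀/(2π) = 590 Hz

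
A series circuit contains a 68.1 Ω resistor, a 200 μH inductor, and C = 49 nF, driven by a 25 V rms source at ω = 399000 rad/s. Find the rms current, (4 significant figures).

338.4 mA

X_L = ωL = 79.80 Ω
X_C = 1/(ωC) = 51.15 Ω
Net reactance X = X_L − X_C = 28.65 Ω
Z = 68.10 + j28.65 Ω
|Z| = √(68.10² + 28.65²) = 73.88 Ω
I = V/|Z| = 25/73.88 = 338.4 mA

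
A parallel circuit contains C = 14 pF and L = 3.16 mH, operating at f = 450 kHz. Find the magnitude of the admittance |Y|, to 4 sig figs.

72.34 μS

ω = 2πf = 2.827e+06 rad/s
X_L = ωL = 8935 Ω
X_C = 1/(ωC) = 25260 Ω
Parallel: admittances add. Y = 1/(jωL) + jωC
Y = (0 − j7.234e-05) S
|Y| = 7.234e-05 S → |Z| = 1/|Y| = 13820 Ω, ∠Z = −∠Y = 90.00°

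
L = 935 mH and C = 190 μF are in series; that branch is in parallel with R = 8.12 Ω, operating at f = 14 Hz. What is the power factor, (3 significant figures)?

ω = 2πf = 87.96 rad/s
X_L = ωL = 82.2 Ω
X_C = 1/(ωC) = 59.8 Ω
Branch 1: Z₁ = R = 8.12 Ω
Branch 2 (series LC): Z₂ = j(X_L − X_C) = j22.4 Ω
Parallel: Z = Z₁Z₂/(Z₁+Z₂), |Z| = 7.63 Ω, ∠Z = 19.9°
cos φ = cos(19.9°) = 0.940

0.940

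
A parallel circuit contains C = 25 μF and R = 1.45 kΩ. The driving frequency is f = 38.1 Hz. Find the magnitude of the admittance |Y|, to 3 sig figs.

ω = 2πf = 239.4 rad/s
X_C = 1/(ωC) = 167 Ω
Parallel: admittances add. Y = 1/R + jωC
Y = (0.000690 + j0.00598) S
|Y| = 0.00602 S → |Z| = 1/|Y| = 166 Ω, ∠Z = −∠Y = -83.4°

6.02 mS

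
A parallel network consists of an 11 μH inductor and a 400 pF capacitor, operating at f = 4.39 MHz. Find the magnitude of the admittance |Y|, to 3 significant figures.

ω = 2πf = 2.758e+07 rad/s
X_L = ωL = 303 Ω
X_C = 1/(ωC) = 90.6 Ω
Parallel: admittances add. Y = 1/(jωL) + jωC
Y = (0 + j0.00774) S
|Y| = 0.00774 S → |Z| = 1/|Y| = 129 Ω, ∠Z = −∠Y = -90.0°

7.74 mS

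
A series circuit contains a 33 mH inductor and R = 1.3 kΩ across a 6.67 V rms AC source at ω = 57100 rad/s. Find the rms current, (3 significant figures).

X_L = ωL = 1880 Ω
Z = 1300 + j1880 Ω
|Z| = √(1300² + 1880²) = 2290 Ω
I = V/|Z| = 6.67/2290 = 2.91 mA

2.91 mA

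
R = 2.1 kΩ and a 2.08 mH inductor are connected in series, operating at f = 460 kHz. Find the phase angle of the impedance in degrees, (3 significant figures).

70.7°

ω = 2πf = 2.89e+06 rad/s
X_L = ωL = 6010 Ω
Z = 2100 + j6010 Ω
|Z| = √(2100² + 6010²) = 6370 Ω
∠Z = arctan(6010/2100) = 70.7°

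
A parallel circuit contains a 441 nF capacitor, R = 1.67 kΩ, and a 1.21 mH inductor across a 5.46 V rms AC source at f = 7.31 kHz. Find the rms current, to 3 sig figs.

ω = 2πf = 45930 rad/s
X_L = ωL = 55.6 Ω
X_C = 1/(ωC) = 49.4 Ω
Parallel: admittances add. Y = 1/R + 1/(jωL) + jωC
Y = (0.000599 + j0.00226) S
|Y| = 0.00234 S → |Z| = 1/|Y| = 427 Ω, ∠Z = −∠Y = -75.2°
I = V/|Z| = 5.46/427 = 12.8 mA

12.8 mA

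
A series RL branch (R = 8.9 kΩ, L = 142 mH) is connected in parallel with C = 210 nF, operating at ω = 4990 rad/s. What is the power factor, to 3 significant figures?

X_L = ωL = 709 Ω
X_C = 1/(ωC) = 954 Ω
Branch 1 (R+jX_L): Z₁ = 8900 + j709 Ω, |Z₁| = 8930 Ω
Branch 2 (−jX_C): Z₂ = −j954 Ω
Parallel: Z = Z₁Z₂/(Z₁+Z₂), |Z| = 957 Ω, ∠Z = -83.9°
cos φ = cos(-83.9°) = 0.107

0.107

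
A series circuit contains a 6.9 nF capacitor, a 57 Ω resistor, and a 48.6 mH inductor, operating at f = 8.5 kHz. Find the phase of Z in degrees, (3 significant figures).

-64.2°

ω = 2πf = 53410 rad/s
X_L = ωL = 2600 Ω
X_C = 1/(ωC) = 2710 Ω
Net reactance X = X_L − X_C = -118 Ω
Z = 57.0 − j118 Ω
|Z| = √(57.0² + 118²) = 131 Ω
∠Z = arctan(-118/57.0) = -64.2°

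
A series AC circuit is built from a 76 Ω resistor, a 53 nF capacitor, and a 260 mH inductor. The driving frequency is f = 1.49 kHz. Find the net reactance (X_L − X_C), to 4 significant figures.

418.7 Ω

ω = 2πf = 9362 rad/s
X_L = ωL = 2434 Ω
X_C = 1/(ωC) = 2015 Ω
X = 2434 − 2015 = 418.7 Ω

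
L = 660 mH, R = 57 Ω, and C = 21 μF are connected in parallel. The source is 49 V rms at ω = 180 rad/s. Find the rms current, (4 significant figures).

X_L = ωL = 118.8 Ω
X_C = 1/(ωC) = 264.6 Ω
Parallel: admittances add. Y = 1/R + 1/(jωL) + jωC
Y = (0.01754 − j0.004638) S
|Y| = 0.01815 S → |Z| = 1/|Y| = 55.11 Ω, ∠Z = −∠Y = 14.81°
I = V/|Z| = 49/55.11 = 889.2 mA

889.2 mA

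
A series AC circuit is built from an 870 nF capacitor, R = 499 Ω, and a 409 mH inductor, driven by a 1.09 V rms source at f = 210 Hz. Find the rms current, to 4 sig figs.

1.820 mA

ω = 2πf = 1319 rad/s
X_L = ωL = 539.7 Ω
X_C = 1/(ωC) = 871.1 Ω
Net reactance X = X_L − X_C = -331.5 Ω
Z = 499.0 − j331.5 Ω
|Z| = √(499.0² + 331.5²) = 599.1 Ω
I = V/|Z| = 1.09/599.1 = 1.820 mA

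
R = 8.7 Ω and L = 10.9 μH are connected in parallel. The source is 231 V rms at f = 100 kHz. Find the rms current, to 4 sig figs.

ω = 2πf = 628300 rad/s
X_L = ωL = 6.849 Ω
Parallel: admittances add. Y = 1/R + 1/(jωL)
Y = (0.1149 − j0.1460) S
|Y| = 0.1858 S → |Z| = 1/|Y| = 5.381 Ω, ∠Z = −∠Y = 51.79°
I = V/|Z| = 231/5.381 = 42.93 A

42.93 A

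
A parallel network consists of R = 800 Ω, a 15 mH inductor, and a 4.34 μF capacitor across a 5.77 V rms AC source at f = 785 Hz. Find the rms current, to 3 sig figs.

ω = 2πf = 4932 rad/s
X_L = ωL = 74.0 Ω
X_C = 1/(ωC) = 46.7 Ω
Parallel: admittances add. Y = 1/R + 1/(jωL) + jωC
Y = (0.00125 + j0.00789) S
|Y| = 0.00799 S → |Z| = 1/|Y| = 125 Ω, ∠Z = −∠Y = -81.0°
I = V/|Z| = 5.77/125 = 46.1 mA

46.1 mA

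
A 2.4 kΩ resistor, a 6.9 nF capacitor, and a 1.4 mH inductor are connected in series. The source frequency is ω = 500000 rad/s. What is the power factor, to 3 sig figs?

0.986

X_L = ωL = 700 Ω
X_C = 1/(ωC) = 290 Ω
Net reactance X = X_L − X_C = 410 Ω
Z = 2400 + j410 Ω
|Z| = √(2400² + 410²) = 2430 Ω
∠Z = arctan(410/2400) = 9.70°
cos φ = cos(9.70°) = 0.986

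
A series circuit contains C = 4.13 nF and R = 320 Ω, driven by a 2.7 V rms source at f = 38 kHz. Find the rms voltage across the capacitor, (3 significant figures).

ω = 2πf = 238800 rad/s
X_C = 1/(ωC) = 1010 Ω
Z = 320 − j1010 Ω
|Z| = √(320² + 1010²) = 1060 Ω
I = V/|Z| = 2.54 mA
V_C = I·|Z_C| = 0.00254 × 1010 = 2.57 V

2.57 V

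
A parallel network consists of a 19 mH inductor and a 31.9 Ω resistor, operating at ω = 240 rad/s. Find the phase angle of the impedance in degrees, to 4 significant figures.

X_L = ωL = 4.560 Ω
Parallel: admittances add. Y = 1/R + 1/(jωL)
Y = (0.03135 − j0.2193) S
|Y| = 0.2215 S → |Z| = 1/|Y| = 4.514 Ω, ∠Z = −∠Y = 81.86°

81.86°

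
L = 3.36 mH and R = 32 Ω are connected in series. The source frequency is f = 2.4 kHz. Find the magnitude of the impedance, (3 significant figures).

ω = 2πf = 15080 rad/s
X_L = ωL = 50.7 Ω
Z = 32.0 + j50.7 Ω
|Z| = √(32.0² + 50.7²) = 59.9 Ω

59.9 Ω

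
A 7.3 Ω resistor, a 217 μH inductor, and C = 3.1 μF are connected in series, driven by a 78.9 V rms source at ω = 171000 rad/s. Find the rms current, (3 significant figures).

X_L = ωL = 37.1 Ω
X_C = 1/(ωC) = 1.89 Ω
Net reactance X = X_L − X_C = 35.2 Ω
Z = 7.30 + j35.2 Ω
|Z| = √(7.30² + 35.2²) = 36.0 Ω
I = V/|Z| = 78.9/36.0 = 2.19 A

2.19 A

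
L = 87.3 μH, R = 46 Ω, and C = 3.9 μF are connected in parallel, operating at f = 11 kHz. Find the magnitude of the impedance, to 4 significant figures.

ω = 2πf = 69120 rad/s
X_L = ωL = 6.034 Ω
X_C = 1/(ωC) = 3.710 Ω
Parallel: admittances add. Y = 1/R + 1/(jωL) + jωC
Y = (0.02174 + j0.1038) S
|Y| = 0.1061 S → |Z| = 1/|Y| = 9.428 Ω, ∠Z = −∠Y = -78.17°

9.428 Ω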